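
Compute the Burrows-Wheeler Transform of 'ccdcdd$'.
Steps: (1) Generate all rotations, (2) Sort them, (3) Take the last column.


Rotations (sorted):
  0: $ccdcdd -> last char: d
  1: ccdcdd$ -> last char: $
  2: cdcdd$c -> last char: c
  3: cdd$ccd -> last char: d
  4: d$ccdcd -> last char: d
  5: dcdd$cc -> last char: c
  6: dd$ccdc -> last char: c


BWT = d$cddcc


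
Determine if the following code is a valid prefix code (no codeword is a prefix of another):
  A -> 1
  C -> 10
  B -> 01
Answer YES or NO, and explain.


Checking each pair (does one codeword prefix another?):
  A='1' vs C='10': prefix -- VIOLATION

NO -- this is NOT a valid prefix code. A (1) is a prefix of C (10).


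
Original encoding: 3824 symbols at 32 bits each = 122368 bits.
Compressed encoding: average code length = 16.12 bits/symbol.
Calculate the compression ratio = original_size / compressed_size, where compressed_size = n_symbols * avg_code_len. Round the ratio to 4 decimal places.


original_size = n_symbols * orig_bits = 3824 * 32 = 122368 bits
compressed_size = n_symbols * avg_code_len = 3824 * 16.12 = 61642.88 bits
ratio = original_size / compressed_size = 122368 / 61642.88 = 1.9851

Compression ratio = 1.9851


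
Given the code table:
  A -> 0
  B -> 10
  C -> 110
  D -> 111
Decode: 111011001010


Decoding:
111 -> D
0 -> A
110 -> C
0 -> A
10 -> B
10 -> B


Result: DACABB


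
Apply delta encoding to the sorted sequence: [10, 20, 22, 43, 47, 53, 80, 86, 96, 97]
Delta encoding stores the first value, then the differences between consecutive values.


First value: 10
Deltas:
  20 - 10 = 10
  22 - 20 = 2
  43 - 22 = 21
  47 - 43 = 4
  53 - 47 = 6
  80 - 53 = 27
  86 - 80 = 6
  96 - 86 = 10
  97 - 96 = 1


Delta encoded: [10, 10, 2, 21, 4, 6, 27, 6, 10, 1]


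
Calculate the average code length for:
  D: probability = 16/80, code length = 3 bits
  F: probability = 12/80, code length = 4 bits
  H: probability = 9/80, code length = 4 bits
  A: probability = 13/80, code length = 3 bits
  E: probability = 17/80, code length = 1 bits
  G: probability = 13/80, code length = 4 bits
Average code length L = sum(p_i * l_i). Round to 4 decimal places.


Weighted contributions p_i * l_i:
  D: (16/80) * 3 = 48/80
  F: (12/80) * 4 = 48/80
  H: (9/80) * 4 = 36/80
  A: (13/80) * 3 = 39/80
  E: (17/80) * 1 = 17/80
  G: (13/80) * 4 = 52/80
Sum = (48 + 48 + 36 + 39 + 17 + 52)/80 = 240/80

L = 240/80 = 3.0000 bits/symbol


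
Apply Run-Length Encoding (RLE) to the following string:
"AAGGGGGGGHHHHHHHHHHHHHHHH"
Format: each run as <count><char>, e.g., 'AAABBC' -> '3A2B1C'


Scanning runs left to right:
  i=0: run of 'A' x 2 -> '2A'
  i=2: run of 'G' x 7 -> '7G'
  i=9: run of 'H' x 16 -> '16H'

RLE = 2A7G16H


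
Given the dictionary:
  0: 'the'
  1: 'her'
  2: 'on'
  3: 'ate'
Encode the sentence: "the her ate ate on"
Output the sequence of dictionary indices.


Look up each word in the dictionary:
  'the' -> 0
  'her' -> 1
  'ate' -> 3
  'ate' -> 3
  'on' -> 2

Encoded: [0, 1, 3, 3, 2]


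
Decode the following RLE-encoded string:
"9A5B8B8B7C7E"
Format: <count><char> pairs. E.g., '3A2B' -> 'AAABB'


Expanding each <count><char> pair:
  9A -> 'AAAAAAAAA'
  5B -> 'BBBBB'
  8B -> 'BBBBBBBB'
  8B -> 'BBBBBBBB'
  7C -> 'CCCCCCC'
  7E -> 'EEEEEEE'

Decoded = AAAAAAAAABBBBBBBBBBBBBBBBBBBBBCCCCCCCEEEEEEE


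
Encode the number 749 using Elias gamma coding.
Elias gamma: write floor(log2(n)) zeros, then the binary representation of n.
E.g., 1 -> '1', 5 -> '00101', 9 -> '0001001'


num_bits = floor(log2(749)) + 1 = 10
leading_zeros = num_bits - 1 = 9
binary(749) = 1011101101

Elias gamma(749) = '000000000' + '1011101101' = 0000000001011101101 (19 bits)


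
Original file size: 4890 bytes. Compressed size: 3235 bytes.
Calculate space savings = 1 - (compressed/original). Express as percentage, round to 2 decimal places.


ratio = compressed/original = 3235/4890 = 0.661554
savings = 1 - ratio = 1 - 0.661554 = 0.338446
as a percentage: 0.338446 * 100 = 33.84%

Space savings = 1 - 3235/4890 = 33.84%


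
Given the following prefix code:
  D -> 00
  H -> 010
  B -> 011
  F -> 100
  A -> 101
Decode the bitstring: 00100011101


Decoding step by step:
Bits 00 -> D
Bits 100 -> F
Bits 011 -> B
Bits 101 -> A


Decoded message: DFBA


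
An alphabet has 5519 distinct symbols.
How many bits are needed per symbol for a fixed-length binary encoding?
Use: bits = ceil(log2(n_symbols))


log2(5519) = 12.4302
Bracket: 2^12 = 4096 < 5519 <= 2^13 = 8192
So ceil(log2(5519)) = 13

bits = ceil(log2(5519)) = ceil(12.4302) = 13 bits


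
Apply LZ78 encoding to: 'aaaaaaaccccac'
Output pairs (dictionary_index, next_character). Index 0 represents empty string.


LZ78 encoding steps:
Dictionary: {0: ''}
Step 1: w='' (idx 0), next='a' -> output (0, 'a'), add 'a' as idx 1
Step 2: w='a' (idx 1), next='a' -> output (1, 'a'), add 'aa' as idx 2
Step 3: w='aa' (idx 2), next='a' -> output (2, 'a'), add 'aaa' as idx 3
Step 4: w='a' (idx 1), next='c' -> output (1, 'c'), add 'ac' as idx 4
Step 5: w='' (idx 0), next='c' -> output (0, 'c'), add 'c' as idx 5
Step 6: w='c' (idx 5), next='c' -> output (5, 'c'), add 'cc' as idx 6
Step 7: w='ac' (idx 4), end of input -> output (4, '')


Encoded: [(0, 'a'), (1, 'a'), (2, 'a'), (1, 'c'), (0, 'c'), (5, 'c'), (4, '')]


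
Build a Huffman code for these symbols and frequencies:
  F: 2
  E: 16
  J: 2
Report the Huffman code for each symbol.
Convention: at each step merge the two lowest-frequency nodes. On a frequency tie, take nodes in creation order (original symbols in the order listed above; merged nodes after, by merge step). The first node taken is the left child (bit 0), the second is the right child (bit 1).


Huffman tree construction:
Step 1: Merge F(2) + J(2) = 4
Step 2: Merge (F+J)(4) + E(16) = 20
Read each symbol's code off the tree from the root (left child = 0, right child = 1).

Codes:
  F: 00 (length 2)
  E: 1 (length 1)
  J: 01 (length 2)
Average code length: 24/20 = 1.2000 bits/symbol


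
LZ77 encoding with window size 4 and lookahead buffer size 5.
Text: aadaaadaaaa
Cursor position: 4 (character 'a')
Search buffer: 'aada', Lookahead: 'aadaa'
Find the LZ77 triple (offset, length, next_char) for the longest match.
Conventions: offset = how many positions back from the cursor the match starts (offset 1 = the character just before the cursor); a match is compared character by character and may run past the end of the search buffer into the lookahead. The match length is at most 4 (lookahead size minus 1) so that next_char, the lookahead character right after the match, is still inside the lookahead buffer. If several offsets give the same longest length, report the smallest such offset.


Try each offset into the search buffer:
  offset=1 (pos 3, char 'a'): match length 2
  offset=2 (pos 2, char 'd'): match length 0
  offset=3 (pos 1, char 'a'): match length 1
  offset=4 (pos 0, char 'a'): match length 4
Longest match has length 4 at offset 4.
next_char = character at position 4 + 4 = 8 -> 'a'

Best match: offset=4, length=4 (matching 'aada' starting at position 0)
LZ77 triple: (4, 4, 'a')


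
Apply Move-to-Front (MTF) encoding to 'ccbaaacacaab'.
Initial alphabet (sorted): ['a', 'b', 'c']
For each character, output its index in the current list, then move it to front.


MTF encoding:
'c': index 2 in ['a', 'b', 'c'] -> ['c', 'a', 'b']
'c': index 0 in ['c', 'a', 'b'] -> ['c', 'a', 'b']
'b': index 2 in ['c', 'a', 'b'] -> ['b', 'c', 'a']
'a': index 2 in ['b', 'c', 'a'] -> ['a', 'b', 'c']
'a': index 0 in ['a', 'b', 'c'] -> ['a', 'b', 'c']
'a': index 0 in ['a', 'b', 'c'] -> ['a', 'b', 'c']
'c': index 2 in ['a', 'b', 'c'] -> ['c', 'a', 'b']
'a': index 1 in ['c', 'a', 'b'] -> ['a', 'c', 'b']
'c': index 1 in ['a', 'c', 'b'] -> ['c', 'a', 'b']
'a': index 1 in ['c', 'a', 'b'] -> ['a', 'c', 'b']
'a': index 0 in ['a', 'c', 'b'] -> ['a', 'c', 'b']
'b': index 2 in ['a', 'c', 'b'] -> ['b', 'a', 'c']


Output: [2, 0, 2, 2, 0, 0, 2, 1, 1, 1, 0, 2]


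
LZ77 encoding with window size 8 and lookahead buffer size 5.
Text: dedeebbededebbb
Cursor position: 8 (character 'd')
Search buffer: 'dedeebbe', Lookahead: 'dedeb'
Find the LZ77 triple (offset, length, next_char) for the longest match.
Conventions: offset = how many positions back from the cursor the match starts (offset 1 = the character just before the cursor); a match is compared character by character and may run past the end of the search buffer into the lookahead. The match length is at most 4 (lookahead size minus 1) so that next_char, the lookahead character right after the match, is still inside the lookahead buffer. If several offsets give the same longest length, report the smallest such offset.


Try each offset into the search buffer:
  offset=1 (pos 7, char 'e'): match length 0
  offset=2 (pos 6, char 'b'): match length 0
  offset=3 (pos 5, char 'b'): match length 0
  offset=4 (pos 4, char 'e'): match length 0
  offset=5 (pos 3, char 'e'): match length 0
  offset=6 (pos 2, char 'd'): match length 2
  offset=7 (pos 1, char 'e'): match length 0
  offset=8 (pos 0, char 'd'): match length 4
Longest match has length 4 at offset 8.
next_char = character at position 8 + 4 = 12 -> 'b'

Best match: offset=8, length=4 (matching 'dede' starting at position 0)
LZ77 triple: (8, 4, 'b')


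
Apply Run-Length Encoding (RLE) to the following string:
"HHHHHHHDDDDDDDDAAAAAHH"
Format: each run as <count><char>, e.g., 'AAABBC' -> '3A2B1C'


Scanning runs left to right:
  i=0: run of 'H' x 7 -> '7H'
  i=7: run of 'D' x 8 -> '8D'
  i=15: run of 'A' x 5 -> '5A'
  i=20: run of 'H' x 2 -> '2H'

RLE = 7H8D5A2H


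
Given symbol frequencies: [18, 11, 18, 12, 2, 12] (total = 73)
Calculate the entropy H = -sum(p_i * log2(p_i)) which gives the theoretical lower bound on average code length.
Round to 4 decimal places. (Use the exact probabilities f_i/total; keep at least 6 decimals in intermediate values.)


Per-symbol terms -p_i * log2(p_i) with p_i = f_i/73:
  p = 18/73 = 0.246575: log2(p) = -2.019900, -p*log2(p) = 0.498057
  p = 11/73 = 0.150685: log2(p) = -2.730393, -p*log2(p) = 0.411429
  p = 18/73 = 0.246575: log2(p) = -2.019900, -p*log2(p) = 0.498057
  p = 12/73 = 0.164384: log2(p) = -2.604862, -p*log2(p) = 0.428197
  p = 2/73 = 0.027397: log2(p) = -5.189825, -p*log2(p) = 0.142187
  p = 12/73 = 0.164384: log2(p) = -2.604862, -p*log2(p) = 0.428197
H = 0.498057 + 0.411429 + 0.498057 + 0.428197 + 0.142187 + 0.428197 = 2.406124

H = 2.4061 bits/symbol


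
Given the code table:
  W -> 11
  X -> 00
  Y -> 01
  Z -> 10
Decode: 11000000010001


Decoding:
11 -> W
00 -> X
00 -> X
00 -> X
01 -> Y
00 -> X
01 -> Y


Result: WXXXYXY


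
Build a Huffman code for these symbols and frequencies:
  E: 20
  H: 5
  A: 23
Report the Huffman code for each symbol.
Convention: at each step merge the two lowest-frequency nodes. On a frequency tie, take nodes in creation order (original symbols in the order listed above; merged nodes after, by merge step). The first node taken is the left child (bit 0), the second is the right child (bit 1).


Huffman tree construction:
Step 1: Merge H(5) + E(20) = 25
Step 2: Merge A(23) + (H+E)(25) = 48
Read each symbol's code off the tree from the root (left child = 0, right child = 1).

Codes:
  E: 11 (length 2)
  H: 10 (length 2)
  A: 0 (length 1)
Average code length: 73/48 = 1.5208 bits/symbol


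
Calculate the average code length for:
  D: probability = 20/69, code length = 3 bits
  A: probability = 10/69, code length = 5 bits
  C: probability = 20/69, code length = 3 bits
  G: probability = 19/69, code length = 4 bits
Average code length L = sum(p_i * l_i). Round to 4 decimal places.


Weighted contributions p_i * l_i:
  D: (20/69) * 3 = 60/69
  A: (10/69) * 5 = 50/69
  C: (20/69) * 3 = 60/69
  G: (19/69) * 4 = 76/69
Sum = (60 + 50 + 60 + 76)/69 = 246/69

L = 246/69 = 3.5652 bits/symbol


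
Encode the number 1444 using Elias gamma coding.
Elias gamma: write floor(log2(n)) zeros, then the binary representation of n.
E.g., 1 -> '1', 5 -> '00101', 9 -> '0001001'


num_bits = floor(log2(1444)) + 1 = 11
leading_zeros = num_bits - 1 = 10
binary(1444) = 10110100100

Elias gamma(1444) = '0000000000' + '10110100100' = 000000000010110100100 (21 bits)


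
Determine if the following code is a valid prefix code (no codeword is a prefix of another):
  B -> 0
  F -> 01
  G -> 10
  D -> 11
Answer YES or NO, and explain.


Checking each pair (does one codeword prefix another?):
  B='0' vs F='01': prefix -- VIOLATION

NO -- this is NOT a valid prefix code. B (0) is a prefix of F (01).


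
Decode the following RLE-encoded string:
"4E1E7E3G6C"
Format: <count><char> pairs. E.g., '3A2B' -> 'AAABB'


Expanding each <count><char> pair:
  4E -> 'EEEE'
  1E -> 'E'
  7E -> 'EEEEEEE'
  3G -> 'GGG'
  6C -> 'CCCCCC'

Decoded = EEEEEEEEEEEEGGGCCCCCC


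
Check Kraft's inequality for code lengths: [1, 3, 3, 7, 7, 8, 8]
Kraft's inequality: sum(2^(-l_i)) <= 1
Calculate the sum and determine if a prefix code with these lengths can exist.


Sum = 2^(-1) + 2^(-3) + 2^(-3) + 2^(-7) + 2^(-7) + 2^(-8) + 2^(-8)
    = 0.5 + 0.125 + 0.125 + 0.0078125 + 0.0078125 + 0.00390625 + 0.00390625
    = 198/256 = 0.7734375
Since 0.7734375 <= 1, Kraft's inequality IS satisfied.
A prefix code with these lengths CAN exist.

Kraft sum = 0.7734375. Satisfied.


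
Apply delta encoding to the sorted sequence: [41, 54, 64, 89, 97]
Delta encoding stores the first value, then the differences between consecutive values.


First value: 41
Deltas:
  54 - 41 = 13
  64 - 54 = 10
  89 - 64 = 25
  97 - 89 = 8


Delta encoded: [41, 13, 10, 25, 8]


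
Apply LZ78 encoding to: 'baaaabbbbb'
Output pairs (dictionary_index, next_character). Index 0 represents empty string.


LZ78 encoding steps:
Dictionary: {0: ''}
Step 1: w='' (idx 0), next='b' -> output (0, 'b'), add 'b' as idx 1
Step 2: w='' (idx 0), next='a' -> output (0, 'a'), add 'a' as idx 2
Step 3: w='a' (idx 2), next='a' -> output (2, 'a'), add 'aa' as idx 3
Step 4: w='a' (idx 2), next='b' -> output (2, 'b'), add 'ab' as idx 4
Step 5: w='b' (idx 1), next='b' -> output (1, 'b'), add 'bb' as idx 5
Step 6: w='bb' (idx 5), end of input -> output (5, '')


Encoded: [(0, 'b'), (0, 'a'), (2, 'a'), (2, 'b'), (1, 'b'), (5, '')]


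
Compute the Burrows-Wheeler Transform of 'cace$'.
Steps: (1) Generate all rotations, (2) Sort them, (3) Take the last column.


Rotations (sorted):
  0: $cace -> last char: e
  1: ace$c -> last char: c
  2: cace$ -> last char: $
  3: ce$ca -> last char: a
  4: e$cac -> last char: c


BWT = ec$ac


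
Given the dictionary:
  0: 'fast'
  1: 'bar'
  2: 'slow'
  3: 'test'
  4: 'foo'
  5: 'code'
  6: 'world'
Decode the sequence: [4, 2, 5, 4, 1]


Look up each index in the dictionary:
  4 -> 'foo'
  2 -> 'slow'
  5 -> 'code'
  4 -> 'foo'
  1 -> 'bar'

Decoded: "foo slow code foo bar"


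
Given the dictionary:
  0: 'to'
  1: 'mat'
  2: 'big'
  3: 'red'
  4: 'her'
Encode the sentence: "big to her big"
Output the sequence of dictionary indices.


Look up each word in the dictionary:
  'big' -> 2
  'to' -> 0
  'her' -> 4
  'big' -> 2

Encoded: [2, 0, 4, 2]


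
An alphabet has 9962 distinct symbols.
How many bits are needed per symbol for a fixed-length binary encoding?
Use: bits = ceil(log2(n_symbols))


log2(9962) = 13.2822
Bracket: 2^13 = 8192 < 9962 <= 2^14 = 16384
So ceil(log2(9962)) = 14

bits = ceil(log2(9962)) = ceil(13.2822) = 14 bits


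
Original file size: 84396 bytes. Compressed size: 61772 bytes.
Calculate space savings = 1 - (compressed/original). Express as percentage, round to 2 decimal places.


ratio = compressed/original = 61772/84396 = 0.73193
savings = 1 - ratio = 1 - 0.73193 = 0.26807
as a percentage: 0.26807 * 100 = 26.81%

Space savings = 1 - 61772/84396 = 26.81%


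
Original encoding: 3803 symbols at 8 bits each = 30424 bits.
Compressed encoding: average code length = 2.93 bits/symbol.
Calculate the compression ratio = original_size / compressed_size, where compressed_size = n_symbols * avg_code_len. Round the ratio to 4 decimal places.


original_size = n_symbols * orig_bits = 3803 * 8 = 30424 bits
compressed_size = n_symbols * avg_code_len = 3803 * 2.93 = 11142.79 bits
ratio = original_size / compressed_size = 30424 / 11142.79 = 2.7304

Compression ratio = 2.7304


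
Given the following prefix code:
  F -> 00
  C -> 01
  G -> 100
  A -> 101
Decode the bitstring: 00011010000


Decoding step by step:
Bits 00 -> F
Bits 01 -> C
Bits 101 -> A
Bits 00 -> F
Bits 00 -> F


Decoded message: FCAFF


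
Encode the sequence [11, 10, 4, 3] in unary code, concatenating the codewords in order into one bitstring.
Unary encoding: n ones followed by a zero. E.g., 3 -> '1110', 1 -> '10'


Encode each number as n ones followed by a terminating 0:
  11 -> 111111111110 (12 bits)
  10 -> 11111111110 (11 bits)
  4 -> 11110 (5 bits)
  3 -> 1110 (4 bits)
Total length = 12 + 11 + 5 + 4 = 32 bits.

Unary([11, 10, 4, 3]) = 11111111111011111111110111101110 (32 bits)


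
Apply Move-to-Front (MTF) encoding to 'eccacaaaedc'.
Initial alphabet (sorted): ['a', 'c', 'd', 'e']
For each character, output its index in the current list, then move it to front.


MTF encoding:
'e': index 3 in ['a', 'c', 'd', 'e'] -> ['e', 'a', 'c', 'd']
'c': index 2 in ['e', 'a', 'c', 'd'] -> ['c', 'e', 'a', 'd']
'c': index 0 in ['c', 'e', 'a', 'd'] -> ['c', 'e', 'a', 'd']
'a': index 2 in ['c', 'e', 'a', 'd'] -> ['a', 'c', 'e', 'd']
'c': index 1 in ['a', 'c', 'e', 'd'] -> ['c', 'a', 'e', 'd']
'a': index 1 in ['c', 'a', 'e', 'd'] -> ['a', 'c', 'e', 'd']
'a': index 0 in ['a', 'c', 'e', 'd'] -> ['a', 'c', 'e', 'd']
'a': index 0 in ['a', 'c', 'e', 'd'] -> ['a', 'c', 'e', 'd']
'e': index 2 in ['a', 'c', 'e', 'd'] -> ['e', 'a', 'c', 'd']
'd': index 3 in ['e', 'a', 'c', 'd'] -> ['d', 'e', 'a', 'c']
'c': index 3 in ['d', 'e', 'a', 'c'] -> ['c', 'd', 'e', 'a']


Output: [3, 2, 0, 2, 1, 1, 0, 0, 2, 3, 3]


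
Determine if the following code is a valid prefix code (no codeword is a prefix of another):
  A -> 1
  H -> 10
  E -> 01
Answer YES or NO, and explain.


Checking each pair (does one codeword prefix another?):
  A='1' vs H='10': prefix -- VIOLATION

NO -- this is NOT a valid prefix code. A (1) is a prefix of H (10).


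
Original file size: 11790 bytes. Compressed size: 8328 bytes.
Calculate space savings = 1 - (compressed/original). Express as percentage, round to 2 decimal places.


ratio = compressed/original = 8328/11790 = 0.706361
savings = 1 - ratio = 1 - 0.706361 = 0.293639
as a percentage: 0.293639 * 100 = 29.36%

Space savings = 1 - 8328/11790 = 29.36%


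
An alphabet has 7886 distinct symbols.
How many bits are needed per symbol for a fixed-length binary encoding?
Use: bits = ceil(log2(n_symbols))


log2(7886) = 12.9451
Bracket: 2^12 = 4096 < 7886 <= 2^13 = 8192
So ceil(log2(7886)) = 13

bits = ceil(log2(7886)) = ceil(12.9451) = 13 bits


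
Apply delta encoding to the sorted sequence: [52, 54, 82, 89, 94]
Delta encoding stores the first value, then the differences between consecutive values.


First value: 52
Deltas:
  54 - 52 = 2
  82 - 54 = 28
  89 - 82 = 7
  94 - 89 = 5


Delta encoded: [52, 2, 28, 7, 5]


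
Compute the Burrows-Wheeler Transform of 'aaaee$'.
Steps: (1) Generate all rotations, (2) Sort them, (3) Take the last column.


Rotations (sorted):
  0: $aaaee -> last char: e
  1: aaaee$ -> last char: $
  2: aaee$a -> last char: a
  3: aee$aa -> last char: a
  4: e$aaae -> last char: e
  5: ee$aaa -> last char: a


BWT = e$aaea


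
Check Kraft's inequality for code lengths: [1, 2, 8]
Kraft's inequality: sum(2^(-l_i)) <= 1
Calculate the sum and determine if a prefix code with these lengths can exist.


Sum = 2^(-1) + 2^(-2) + 2^(-8)
    = 0.5 + 0.25 + 0.00390625
    = 193/256 = 0.75390625
Since 0.75390625 <= 1, Kraft's inequality IS satisfied.
A prefix code with these lengths CAN exist.

Kraft sum = 0.75390625. Satisfied.


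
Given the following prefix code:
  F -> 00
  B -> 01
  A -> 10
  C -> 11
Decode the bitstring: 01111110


Decoding step by step:
Bits 01 -> B
Bits 11 -> C
Bits 11 -> C
Bits 10 -> A


Decoded message: BCCA


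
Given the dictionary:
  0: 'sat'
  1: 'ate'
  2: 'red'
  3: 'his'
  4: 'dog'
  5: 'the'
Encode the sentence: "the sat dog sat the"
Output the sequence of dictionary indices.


Look up each word in the dictionary:
  'the' -> 5
  'sat' -> 0
  'dog' -> 4
  'sat' -> 0
  'the' -> 5

Encoded: [5, 0, 4, 0, 5]


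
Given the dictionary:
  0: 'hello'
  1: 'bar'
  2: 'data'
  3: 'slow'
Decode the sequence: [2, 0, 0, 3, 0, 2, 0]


Look up each index in the dictionary:
  2 -> 'data'
  0 -> 'hello'
  0 -> 'hello'
  3 -> 'slow'
  0 -> 'hello'
  2 -> 'data'
  0 -> 'hello'

Decoded: "data hello hello slow hello data hello"


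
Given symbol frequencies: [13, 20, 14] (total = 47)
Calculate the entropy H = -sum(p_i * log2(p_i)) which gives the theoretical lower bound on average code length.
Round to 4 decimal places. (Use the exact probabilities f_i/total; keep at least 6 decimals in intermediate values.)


Per-symbol terms -p_i * log2(p_i) with p_i = f_i/47:
  p = 13/47 = 0.276596: log2(p) = -1.854149, -p*log2(p) = 0.512850
  p = 20/47 = 0.425532: log2(p) = -1.232661, -p*log2(p) = 0.524536
  p = 14/47 = 0.297872: log2(p) = -1.747234, -p*log2(p) = 0.520453
H = 0.512850 + 0.524536 + 0.520453 = 1.557839

H = 1.5578 bits/symbol


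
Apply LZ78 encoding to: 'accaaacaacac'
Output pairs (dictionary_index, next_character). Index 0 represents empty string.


LZ78 encoding steps:
Dictionary: {0: ''}
Step 1: w='' (idx 0), next='a' -> output (0, 'a'), add 'a' as idx 1
Step 2: w='' (idx 0), next='c' -> output (0, 'c'), add 'c' as idx 2
Step 3: w='c' (idx 2), next='a' -> output (2, 'a'), add 'ca' as idx 3
Step 4: w='a' (idx 1), next='a' -> output (1, 'a'), add 'aa' as idx 4
Step 5: w='ca' (idx 3), next='a' -> output (3, 'a'), add 'caa' as idx 5
Step 6: w='ca' (idx 3), next='c' -> output (3, 'c'), add 'cac' as idx 6


Encoded: [(0, 'a'), (0, 'c'), (2, 'a'), (1, 'a'), (3, 'a'), (3, 'c')]


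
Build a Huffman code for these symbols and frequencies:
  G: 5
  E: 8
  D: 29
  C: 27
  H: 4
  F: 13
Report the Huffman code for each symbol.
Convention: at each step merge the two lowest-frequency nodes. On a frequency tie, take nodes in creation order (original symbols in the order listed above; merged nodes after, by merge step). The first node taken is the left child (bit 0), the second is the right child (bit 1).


Huffman tree construction:
Step 1: Merge H(4) + G(5) = 9
Step 2: Merge E(8) + (H+G)(9) = 17
Step 3: Merge F(13) + (E+(H+G))(17) = 30
Step 4: Merge C(27) + D(29) = 56
Step 5: Merge (F+(E+(H+G)))(30) + (C+D)(56) = 86
Read each symbol's code off the tree from the root (left child = 0, right child = 1).

Codes:
  G: 0111 (length 4)
  E: 010 (length 3)
  D: 11 (length 2)
  C: 10 (length 2)
  H: 0110 (length 4)
  F: 00 (length 2)
Average code length: 198/86 = 2.3023 bits/symbol


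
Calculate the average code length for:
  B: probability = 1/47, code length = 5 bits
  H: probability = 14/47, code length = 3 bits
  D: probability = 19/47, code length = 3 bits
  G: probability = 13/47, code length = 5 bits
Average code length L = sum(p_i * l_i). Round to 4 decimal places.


Weighted contributions p_i * l_i:
  B: (1/47) * 5 = 5/47
  H: (14/47) * 3 = 42/47
  D: (19/47) * 3 = 57/47
  G: (13/47) * 5 = 65/47
Sum = (5 + 42 + 57 + 65)/47 = 169/47

L = 169/47 = 3.5957 bits/symbol


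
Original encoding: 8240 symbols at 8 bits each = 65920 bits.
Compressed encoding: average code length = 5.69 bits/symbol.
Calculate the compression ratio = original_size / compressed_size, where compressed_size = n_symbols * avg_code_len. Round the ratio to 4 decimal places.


original_size = n_symbols * orig_bits = 8240 * 8 = 65920 bits
compressed_size = n_symbols * avg_code_len = 8240 * 5.69 = 46885.6 bits
ratio = original_size / compressed_size = 65920 / 46885.6 = 1.406

Compression ratio = 1.406


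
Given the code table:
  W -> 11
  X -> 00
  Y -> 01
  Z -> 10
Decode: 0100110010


Decoding:
01 -> Y
00 -> X
11 -> W
00 -> X
10 -> Z


Result: YXWXZ


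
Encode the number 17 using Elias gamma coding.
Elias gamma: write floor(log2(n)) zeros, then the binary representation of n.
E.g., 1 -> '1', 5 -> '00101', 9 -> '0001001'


num_bits = floor(log2(17)) + 1 = 5
leading_zeros = num_bits - 1 = 4
binary(17) = 10001

Elias gamma(17) = '0000' + '10001' = 000010001 (9 bits)


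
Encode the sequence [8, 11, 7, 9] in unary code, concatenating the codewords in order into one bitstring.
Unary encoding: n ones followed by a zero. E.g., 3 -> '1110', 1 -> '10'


Encode each number as n ones followed by a terminating 0:
  8 -> 111111110 (9 bits)
  11 -> 111111111110 (12 bits)
  7 -> 11111110 (8 bits)
  9 -> 1111111110 (10 bits)
Total length = 9 + 12 + 8 + 10 = 39 bits.

Unary([8, 11, 7, 9]) = 111111110111111111110111111101111111110 (39 bits)


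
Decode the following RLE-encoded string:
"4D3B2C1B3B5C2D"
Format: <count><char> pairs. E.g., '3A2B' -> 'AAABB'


Expanding each <count><char> pair:
  4D -> 'DDDD'
  3B -> 'BBB'
  2C -> 'CC'
  1B -> 'B'
  3B -> 'BBB'
  5C -> 'CCCCC'
  2D -> 'DD'

Decoded = DDDDBBBCCBBBBCCCCCDD


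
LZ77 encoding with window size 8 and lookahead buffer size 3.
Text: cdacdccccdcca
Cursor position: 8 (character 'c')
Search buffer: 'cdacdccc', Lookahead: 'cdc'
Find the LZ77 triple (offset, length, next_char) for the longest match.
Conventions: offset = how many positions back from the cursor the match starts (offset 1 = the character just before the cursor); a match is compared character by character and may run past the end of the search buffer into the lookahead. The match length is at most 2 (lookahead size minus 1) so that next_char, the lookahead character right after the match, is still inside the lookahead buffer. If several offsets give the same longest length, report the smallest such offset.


Try each offset into the search buffer:
  offset=1 (pos 7, char 'c'): match length 1
  offset=2 (pos 6, char 'c'): match length 1
  offset=3 (pos 5, char 'c'): match length 1
  offset=4 (pos 4, char 'd'): match length 0
  offset=5 (pos 3, char 'c'): match length 2
  offset=6 (pos 2, char 'a'): match length 0
  offset=7 (pos 1, char 'd'): match length 0
  offset=8 (pos 0, char 'c'): match length 2
Longest match has length 2, found at offsets 5, 8; take the smallest, offset 5.
next_char = character at position 8 + 2 = 10 -> 'c'

Best match: offset=5, length=2 (matching 'cd' starting at position 3)
LZ77 triple: (5, 2, 'c')


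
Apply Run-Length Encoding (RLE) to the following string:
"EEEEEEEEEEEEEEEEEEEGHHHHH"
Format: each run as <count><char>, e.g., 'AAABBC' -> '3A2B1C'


Scanning runs left to right:
  i=0: run of 'E' x 19 -> '19E'
  i=19: run of 'G' x 1 -> '1G'
  i=20: run of 'H' x 5 -> '5H'

RLE = 19E1G5H


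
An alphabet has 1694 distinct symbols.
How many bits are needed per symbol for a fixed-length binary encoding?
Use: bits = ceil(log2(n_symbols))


log2(1694) = 10.7262
Bracket: 2^10 = 1024 < 1694 <= 2^11 = 2048
So ceil(log2(1694)) = 11

bits = ceil(log2(1694)) = ceil(10.7262) = 11 bits


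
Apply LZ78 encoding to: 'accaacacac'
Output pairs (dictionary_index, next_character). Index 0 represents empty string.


LZ78 encoding steps:
Dictionary: {0: ''}
Step 1: w='' (idx 0), next='a' -> output (0, 'a'), add 'a' as idx 1
Step 2: w='' (idx 0), next='c' -> output (0, 'c'), add 'c' as idx 2
Step 3: w='c' (idx 2), next='a' -> output (2, 'a'), add 'ca' as idx 3
Step 4: w='a' (idx 1), next='c' -> output (1, 'c'), add 'ac' as idx 4
Step 5: w='ac' (idx 4), next='a' -> output (4, 'a'), add 'aca' as idx 5
Step 6: w='c' (idx 2), end of input -> output (2, '')


Encoded: [(0, 'a'), (0, 'c'), (2, 'a'), (1, 'c'), (4, 'a'), (2, '')]


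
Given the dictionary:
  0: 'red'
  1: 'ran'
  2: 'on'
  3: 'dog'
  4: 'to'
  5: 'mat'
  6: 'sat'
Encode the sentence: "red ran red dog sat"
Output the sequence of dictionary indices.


Look up each word in the dictionary:
  'red' -> 0
  'ran' -> 1
  'red' -> 0
  'dog' -> 3
  'sat' -> 6

Encoded: [0, 1, 0, 3, 6]


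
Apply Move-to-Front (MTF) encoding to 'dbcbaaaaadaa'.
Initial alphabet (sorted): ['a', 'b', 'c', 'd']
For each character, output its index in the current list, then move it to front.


MTF encoding:
'd': index 3 in ['a', 'b', 'c', 'd'] -> ['d', 'a', 'b', 'c']
'b': index 2 in ['d', 'a', 'b', 'c'] -> ['b', 'd', 'a', 'c']
'c': index 3 in ['b', 'd', 'a', 'c'] -> ['c', 'b', 'd', 'a']
'b': index 1 in ['c', 'b', 'd', 'a'] -> ['b', 'c', 'd', 'a']
'a': index 3 in ['b', 'c', 'd', 'a'] -> ['a', 'b', 'c', 'd']
'a': index 0 in ['a', 'b', 'c', 'd'] -> ['a', 'b', 'c', 'd']
'a': index 0 in ['a', 'b', 'c', 'd'] -> ['a', 'b', 'c', 'd']
'a': index 0 in ['a', 'b', 'c', 'd'] -> ['a', 'b', 'c', 'd']
'a': index 0 in ['a', 'b', 'c', 'd'] -> ['a', 'b', 'c', 'd']
'd': index 3 in ['a', 'b', 'c', 'd'] -> ['d', 'a', 'b', 'c']
'a': index 1 in ['d', 'a', 'b', 'c'] -> ['a', 'd', 'b', 'c']
'a': index 0 in ['a', 'd', 'b', 'c'] -> ['a', 'd', 'b', 'c']


Output: [3, 2, 3, 1, 3, 0, 0, 0, 0, 3, 1, 0]


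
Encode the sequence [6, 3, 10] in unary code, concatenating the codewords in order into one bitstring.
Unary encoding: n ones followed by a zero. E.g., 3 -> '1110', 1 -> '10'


Encode each number as n ones followed by a terminating 0:
  6 -> 1111110 (7 bits)
  3 -> 1110 (4 bits)
  10 -> 11111111110 (11 bits)
Total length = 7 + 4 + 11 = 22 bits.

Unary([6, 3, 10]) = 1111110111011111111110 (22 bits)


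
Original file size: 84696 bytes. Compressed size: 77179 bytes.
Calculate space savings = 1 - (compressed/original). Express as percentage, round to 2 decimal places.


ratio = compressed/original = 77179/84696 = 0.911247
savings = 1 - ratio = 1 - 0.911247 = 0.088753
as a percentage: 0.088753 * 100 = 8.88%

Space savings = 1 - 77179/84696 = 8.88%


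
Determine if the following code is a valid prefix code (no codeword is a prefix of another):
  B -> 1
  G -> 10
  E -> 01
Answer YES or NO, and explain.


Checking each pair (does one codeword prefix another?):
  B='1' vs G='10': prefix -- VIOLATION

NO -- this is NOT a valid prefix code. B (1) is a prefix of G (10).


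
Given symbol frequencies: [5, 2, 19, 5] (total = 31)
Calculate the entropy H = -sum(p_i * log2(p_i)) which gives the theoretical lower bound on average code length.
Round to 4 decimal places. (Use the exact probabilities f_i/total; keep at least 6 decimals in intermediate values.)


Per-symbol terms -p_i * log2(p_i) with p_i = f_i/31:
  p = 5/31 = 0.161290: log2(p) = -2.632268, -p*log2(p) = 0.424559
  p = 2/31 = 0.064516: log2(p) = -3.954196, -p*log2(p) = 0.255109
  p = 19/31 = 0.612903: log2(p) = -0.706269, -p*log2(p) = 0.432874
  p = 5/31 = 0.161290: log2(p) = -2.632268, -p*log2(p) = 0.424559
H = 0.424559 + 0.255109 + 0.432874 + 0.424559 = 1.537101

H = 1.5371 bits/symbol


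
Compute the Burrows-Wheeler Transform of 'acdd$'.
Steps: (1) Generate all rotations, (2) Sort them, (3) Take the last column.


Rotations (sorted):
  0: $acdd -> last char: d
  1: acdd$ -> last char: $
  2: cdd$a -> last char: a
  3: d$acd -> last char: d
  4: dd$ac -> last char: c


BWT = d$adc


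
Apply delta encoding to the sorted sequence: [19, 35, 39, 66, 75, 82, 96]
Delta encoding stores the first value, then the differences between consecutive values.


First value: 19
Deltas:
  35 - 19 = 16
  39 - 35 = 4
  66 - 39 = 27
  75 - 66 = 9
  82 - 75 = 7
  96 - 82 = 14


Delta encoded: [19, 16, 4, 27, 9, 7, 14]


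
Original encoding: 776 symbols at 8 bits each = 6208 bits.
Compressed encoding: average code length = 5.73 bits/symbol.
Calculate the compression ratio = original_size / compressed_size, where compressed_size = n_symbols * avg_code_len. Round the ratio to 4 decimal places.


original_size = n_symbols * orig_bits = 776 * 8 = 6208 bits
compressed_size = n_symbols * avg_code_len = 776 * 5.73 = 4446.48 bits
ratio = original_size / compressed_size = 6208 / 4446.48 = 1.3962

Compression ratio = 1.3962


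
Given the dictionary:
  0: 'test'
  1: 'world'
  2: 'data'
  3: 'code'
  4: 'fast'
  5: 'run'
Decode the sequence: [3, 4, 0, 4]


Look up each index in the dictionary:
  3 -> 'code'
  4 -> 'fast'
  0 -> 'test'
  4 -> 'fast'

Decoded: "code fast test fast"


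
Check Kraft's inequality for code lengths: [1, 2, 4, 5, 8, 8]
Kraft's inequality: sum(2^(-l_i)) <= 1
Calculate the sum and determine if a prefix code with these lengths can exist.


Sum = 2^(-1) + 2^(-2) + 2^(-4) + 2^(-5) + 2^(-8) + 2^(-8)
    = 0.5 + 0.25 + 0.0625 + 0.03125 + 0.00390625 + 0.00390625
    = 218/256 = 0.8515625
Since 0.8515625 <= 1, Kraft's inequality IS satisfied.
A prefix code with these lengths CAN exist.

Kraft sum = 0.8515625. Satisfied.


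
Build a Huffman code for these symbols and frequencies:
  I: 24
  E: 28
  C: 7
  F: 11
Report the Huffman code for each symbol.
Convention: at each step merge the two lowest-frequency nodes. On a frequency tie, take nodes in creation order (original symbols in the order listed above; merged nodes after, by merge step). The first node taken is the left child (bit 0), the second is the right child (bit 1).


Huffman tree construction:
Step 1: Merge C(7) + F(11) = 18
Step 2: Merge (C+F)(18) + I(24) = 42
Step 3: Merge E(28) + ((C+F)+I)(42) = 70
Read each symbol's code off the tree from the root (left child = 0, right child = 1).

Codes:
  I: 11 (length 2)
  E: 0 (length 1)
  C: 100 (length 3)
  F: 101 (length 3)
Average code length: 130/70 = 1.8571 bits/symbol


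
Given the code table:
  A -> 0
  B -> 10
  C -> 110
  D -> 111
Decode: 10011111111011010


Decoding:
10 -> B
0 -> A
111 -> D
111 -> D
110 -> C
110 -> C
10 -> B


Result: BADDCCB


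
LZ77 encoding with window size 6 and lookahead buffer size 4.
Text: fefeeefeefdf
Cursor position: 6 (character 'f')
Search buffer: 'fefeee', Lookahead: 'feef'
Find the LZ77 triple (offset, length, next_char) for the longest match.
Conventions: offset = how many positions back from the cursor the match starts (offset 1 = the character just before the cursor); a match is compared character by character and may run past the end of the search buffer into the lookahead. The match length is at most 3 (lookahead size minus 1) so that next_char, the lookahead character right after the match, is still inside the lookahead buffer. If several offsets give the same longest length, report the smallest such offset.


Try each offset into the search buffer:
  offset=1 (pos 5, char 'e'): match length 0
  offset=2 (pos 4, char 'e'): match length 0
  offset=3 (pos 3, char 'e'): match length 0
  offset=4 (pos 2, char 'f'): match length 3
  offset=5 (pos 1, char 'e'): match length 0
  offset=6 (pos 0, char 'f'): match length 2
Longest match has length 3 at offset 4.
next_char = character at position 6 + 3 = 9 -> 'f'

Best match: offset=4, length=3 (matching 'fee' starting at position 2)
LZ77 triple: (4, 3, 'f')


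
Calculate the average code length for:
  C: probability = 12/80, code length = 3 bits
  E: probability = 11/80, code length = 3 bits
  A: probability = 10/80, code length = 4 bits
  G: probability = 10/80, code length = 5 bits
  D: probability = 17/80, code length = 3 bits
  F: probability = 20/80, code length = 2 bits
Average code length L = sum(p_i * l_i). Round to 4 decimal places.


Weighted contributions p_i * l_i:
  C: (12/80) * 3 = 36/80
  E: (11/80) * 3 = 33/80
  A: (10/80) * 4 = 40/80
  G: (10/80) * 5 = 50/80
  D: (17/80) * 3 = 51/80
  F: (20/80) * 2 = 40/80
Sum = (36 + 33 + 40 + 50 + 51 + 40)/80 = 250/80

L = 250/80 = 3.1250 bits/symbol


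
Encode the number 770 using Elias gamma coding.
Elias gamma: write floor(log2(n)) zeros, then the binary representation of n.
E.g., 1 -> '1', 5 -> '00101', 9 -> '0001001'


num_bits = floor(log2(770)) + 1 = 10
leading_zeros = num_bits - 1 = 9
binary(770) = 1100000010

Elias gamma(770) = '000000000' + '1100000010' = 0000000001100000010 (19 bits)


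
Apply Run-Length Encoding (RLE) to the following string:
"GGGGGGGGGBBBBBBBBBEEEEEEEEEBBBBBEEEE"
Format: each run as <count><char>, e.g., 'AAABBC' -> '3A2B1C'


Scanning runs left to right:
  i=0: run of 'G' x 9 -> '9G'
  i=9: run of 'B' x 9 -> '9B'
  i=18: run of 'E' x 9 -> '9E'
  i=27: run of 'B' x 5 -> '5B'
  i=32: run of 'E' x 4 -> '4E'

RLE = 9G9B9E5B4E


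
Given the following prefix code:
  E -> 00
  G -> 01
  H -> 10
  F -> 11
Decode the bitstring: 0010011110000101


Decoding step by step:
Bits 00 -> E
Bits 10 -> H
Bits 01 -> G
Bits 11 -> F
Bits 10 -> H
Bits 00 -> E
Bits 01 -> G
Bits 01 -> G


Decoded message: EHGFHEGG


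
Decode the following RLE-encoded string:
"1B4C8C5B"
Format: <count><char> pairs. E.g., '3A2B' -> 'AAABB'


Expanding each <count><char> pair:
  1B -> 'B'
  4C -> 'CCCC'
  8C -> 'CCCCCCCC'
  5B -> 'BBBBB'

Decoded = BCCCCCCCCCCCCBBBBB


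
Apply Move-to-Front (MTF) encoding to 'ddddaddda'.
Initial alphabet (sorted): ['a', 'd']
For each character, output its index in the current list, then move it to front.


MTF encoding:
'd': index 1 in ['a', 'd'] -> ['d', 'a']
'd': index 0 in ['d', 'a'] -> ['d', 'a']
'd': index 0 in ['d', 'a'] -> ['d', 'a']
'd': index 0 in ['d', 'a'] -> ['d', 'a']
'a': index 1 in ['d', 'a'] -> ['a', 'd']
'd': index 1 in ['a', 'd'] -> ['d', 'a']
'd': index 0 in ['d', 'a'] -> ['d', 'a']
'd': index 0 in ['d', 'a'] -> ['d', 'a']
'a': index 1 in ['d', 'a'] -> ['a', 'd']


Output: [1, 0, 0, 0, 1, 1, 0, 0, 1]


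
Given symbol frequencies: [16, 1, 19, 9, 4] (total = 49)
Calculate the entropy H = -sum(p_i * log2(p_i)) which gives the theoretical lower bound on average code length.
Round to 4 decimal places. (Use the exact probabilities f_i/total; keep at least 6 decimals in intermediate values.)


Per-symbol terms -p_i * log2(p_i) with p_i = f_i/49:
  p = 16/49 = 0.326531: log2(p) = -1.614710, -p*log2(p) = 0.527252
  p = 1/49 = 0.020408: log2(p) = -5.614710, -p*log2(p) = 0.114586
  p = 19/49 = 0.387755: log2(p) = -1.366782, -p*log2(p) = 0.529977
  p = 9/49 = 0.183673: log2(p) = -2.444785, -p*log2(p) = 0.449042
  p = 4/49 = 0.081633: log2(p) = -3.614710, -p*log2(p) = 0.295078
H = 0.527252 + 0.114586 + 0.529977 + 0.449042 + 0.295078 = 1.915935

H = 1.9159 bits/symbol


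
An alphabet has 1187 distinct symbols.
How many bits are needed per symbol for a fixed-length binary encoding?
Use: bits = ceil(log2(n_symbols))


log2(1187) = 10.2131
Bracket: 2^10 = 1024 < 1187 <= 2^11 = 2048
So ceil(log2(1187)) = 11

bits = ceil(log2(1187)) = ceil(10.2131) = 11 bits


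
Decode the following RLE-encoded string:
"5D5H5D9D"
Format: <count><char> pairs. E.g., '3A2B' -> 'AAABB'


Expanding each <count><char> pair:
  5D -> 'DDDDD'
  5H -> 'HHHHH'
  5D -> 'DDDDD'
  9D -> 'DDDDDDDDD'

Decoded = DDDDDHHHHHDDDDDDDDDDDDDD


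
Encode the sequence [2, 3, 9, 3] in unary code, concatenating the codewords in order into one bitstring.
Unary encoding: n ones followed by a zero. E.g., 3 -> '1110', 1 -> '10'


Encode each number as n ones followed by a terminating 0:
  2 -> 110 (3 bits)
  3 -> 1110 (4 bits)
  9 -> 1111111110 (10 bits)
  3 -> 1110 (4 bits)
Total length = 3 + 4 + 10 + 4 = 21 bits.

Unary([2, 3, 9, 3]) = 110111011111111101110 (21 bits)


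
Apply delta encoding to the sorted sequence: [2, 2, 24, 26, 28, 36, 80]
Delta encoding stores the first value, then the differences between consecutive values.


First value: 2
Deltas:
  2 - 2 = 0
  24 - 2 = 22
  26 - 24 = 2
  28 - 26 = 2
  36 - 28 = 8
  80 - 36 = 44


Delta encoded: [2, 0, 22, 2, 2, 8, 44]


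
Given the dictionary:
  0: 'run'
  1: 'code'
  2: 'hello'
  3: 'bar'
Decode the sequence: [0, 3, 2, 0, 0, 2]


Look up each index in the dictionary:
  0 -> 'run'
  3 -> 'bar'
  2 -> 'hello'
  0 -> 'run'
  0 -> 'run'
  2 -> 'hello'

Decoded: "run bar hello run run hello"


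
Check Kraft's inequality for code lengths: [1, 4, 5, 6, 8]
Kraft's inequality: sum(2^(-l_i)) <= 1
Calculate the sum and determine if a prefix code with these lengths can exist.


Sum = 2^(-1) + 2^(-4) + 2^(-5) + 2^(-6) + 2^(-8)
    = 0.5 + 0.0625 + 0.03125 + 0.015625 + 0.00390625
    = 157/256 = 0.61328125
Since 0.61328125 <= 1, Kraft's inequality IS satisfied.
A prefix code with these lengths CAN exist.

Kraft sum = 0.61328125. Satisfied.
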